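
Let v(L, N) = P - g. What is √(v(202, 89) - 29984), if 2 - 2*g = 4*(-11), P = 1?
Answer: 3*I*√3334 ≈ 173.22*I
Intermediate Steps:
g = 23 (g = 1 - 2*(-11) = 1 - ½*(-44) = 1 + 22 = 23)
v(L, N) = -22 (v(L, N) = 1 - 1*23 = 1 - 23 = -22)
√(v(202, 89) - 29984) = √(-22 - 29984) = √(-30006) = 3*I*√3334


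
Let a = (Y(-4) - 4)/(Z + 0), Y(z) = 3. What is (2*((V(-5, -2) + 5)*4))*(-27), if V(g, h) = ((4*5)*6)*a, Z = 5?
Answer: 4104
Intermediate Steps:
a = -1/5 (a = (3 - 4)/(5 + 0) = -1/5 ≈ -0.20000)
V(g, h) = -24 (V(g, h) = ((4*5)*6)*(-1/5) = (20*6)*(-1/5) = 120*(-1/5) = -24)
(2*((V(-5, -2) + 5)*4))*(-27) = (2*((-24 + 5)*4))*(-27) = (2*(-19*4))*(-27) = (2*(-76))*(-27) = -152*(-27) = 4104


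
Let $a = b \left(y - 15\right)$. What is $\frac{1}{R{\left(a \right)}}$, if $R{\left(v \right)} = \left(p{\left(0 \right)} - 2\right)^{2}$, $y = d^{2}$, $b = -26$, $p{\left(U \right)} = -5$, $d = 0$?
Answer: $\frac{1}{49} \approx 0.020408$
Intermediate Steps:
$y = 0$ ($y = 0^{2} = 0$)
$a = 390$ ($a = - 26 \left(0 - 15\right) = \left(-26\right) \left(-15\right) = 390$)
$R{\left(v \right)} = 49$ ($R{\left(v \right)} = \left(-5 - 2\right)^{2} = \left(-7\right)^{2} = 49$)
$\frac{1}{R{\left(a \right)}} = \frac{1}{49}$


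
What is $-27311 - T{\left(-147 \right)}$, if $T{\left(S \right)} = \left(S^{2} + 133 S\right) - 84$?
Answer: $-29285$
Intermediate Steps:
$T{\left(S \right)} = -84 + S^{2} + 133 S$
$-27311 - T{\left(-147 \right)} = -27311 - \left(-84 + \left(-147\right)^{2} + 133 \left(-147\right)\right) = -27311 - \left(-84 + 21609 - 19551\right) = -27311 - 1974 = -29285$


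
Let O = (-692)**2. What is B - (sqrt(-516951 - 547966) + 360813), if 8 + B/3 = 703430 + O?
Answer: 3186045 - 7*I*sqrt(21733) ≈ 3.186e+6 - 1031.9*I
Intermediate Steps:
O = 478864
B = 3546858 (B = -24 + 3*(703430 + 478864) = -24 + 3*1182294 = -24 + 3546882 = 3546858)
B - (sqrt(-516951 - 547966) + 360813) = 3546858 - (sqrt(-516951 - 547966) + 360813) = 3546858 - (sqrt(-1064917) + 360813) = 3546858 - (7*I*sqrt(21733) + 360813) = 3546858 - (360813 + 7*I*sqrt(21733)) = 3546858 + (-360813 - 7*I*sqrt(21733)) = 3186045 - 7*I*sqrt(21733)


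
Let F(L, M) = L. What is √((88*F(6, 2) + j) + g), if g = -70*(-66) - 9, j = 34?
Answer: √5173 ≈ 71.924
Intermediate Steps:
g = 4611 (g = 4620 - 9 = 4611)
√((88*F(6, 2) + j) + g) = √((88*6 + 34) + 4611) = √((528 + 34) + 4611) = √(562 + 4611) = √5173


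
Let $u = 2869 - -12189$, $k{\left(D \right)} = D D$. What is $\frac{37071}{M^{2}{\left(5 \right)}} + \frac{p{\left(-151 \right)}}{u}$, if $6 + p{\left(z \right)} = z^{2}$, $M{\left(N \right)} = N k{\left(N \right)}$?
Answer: $\frac{914386993}{235281250} \approx 3.8864$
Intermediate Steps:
$k{\left(D \right)} = D^{2}$
$M{\left(N \right)} = N^{3}$ ($M{\left(N \right)} = N N^{2} = N^{3}$)
$u = 15058$ ($u = 2869 + 12189 = 15058$)
$p{\left(z \right)} = -6 + z^{2}$
$\frac{37071}{M^{2}{\left(5 \right)}} + \frac{p{\left(-151 \right)}}{u} = \frac{37071}{\left(5^{3}\right)^{2}} + \frac{-6 + \left(-151\right)^{2}}{15058} = \frac{37071}{125^{2}} + \left(-6 + 22801\right) \frac{1}{15058} = \frac{37071}{15625} + 22795 \cdot \frac{1}{15058} = 37071 \cdot \frac{1}{15625} + \frac{22795}{15058} = \frac{37071}{15625} + \frac{22795}{15058} = \frac{914386993}{235281250}$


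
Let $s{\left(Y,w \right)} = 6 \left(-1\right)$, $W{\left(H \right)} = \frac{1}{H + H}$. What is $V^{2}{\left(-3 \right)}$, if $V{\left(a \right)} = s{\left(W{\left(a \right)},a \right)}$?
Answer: $36$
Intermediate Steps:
$W{\left(H \right)} = \frac{1}{2 H}$
$s{\left(Y,w \right)} = -6$
$V{\left(a \right)} = -6$
$V^{2}{\left(-3 \right)} = \left(-6\right)^{2} = 36$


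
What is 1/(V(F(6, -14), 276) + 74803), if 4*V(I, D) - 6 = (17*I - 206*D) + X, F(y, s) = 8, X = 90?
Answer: 1/60647 ≈ 1.6489e-5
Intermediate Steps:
V(I, D) = 24 - 103*D/2 + 17*I/4 (V(I, D) = 3/2 + ((17*I - 206*D) + 90)/4 = 3/2 + ((-206*D + 17*I) + 90)/4 = 3/2 + (90 - 206*D + 17*I)/4 = 3/2 + (45/2 - 103*D/2 + 17*I/4) = 24 - 103*D/2 + 17*I/4)
1/(V(F(6, -14), 276) + 74803) = 1/((24 - 103/2*276 + (17/4)*8) + 74803) = 1/((24 - 14214 + 34) + 74803) = 1/(-14156 + 74803) = 1/60647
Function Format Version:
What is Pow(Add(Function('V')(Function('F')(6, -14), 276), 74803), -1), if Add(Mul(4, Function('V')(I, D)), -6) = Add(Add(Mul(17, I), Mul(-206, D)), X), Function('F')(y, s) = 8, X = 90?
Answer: Rational(1, 60647) ≈ 1.6489e-5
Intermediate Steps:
Function('V')(I, D) = Add(24, Mul(Rational(-103, 2), D), Mul(Rational(17, 4), I)) (Function('V')(I, D) = Add(Rational(3, 2), Mul(Rational(1, 4), Add(Add(Mul(17, I), Mul(-206, D)), 90))) = Add(Rational(3, 2), Mul(Rational(1, 4), Add(Add(Mul(-206, D), Mul(17, I)), 90))) = Add(Rational(3, 2), Mul(Rational(1, 4), Add(90, Mul(-206, D), Mul(17, I)))) = Add(Rational(3, 2), Add(Rational(45, 2), Mul(Rational(-103, 2), D), Mul(Rational(17, 4), I))) = Add(24, Mul(Rational(-103, 2), D), Mul(Rational(17, 4), I)))
Pow(Add(Function('V')(Function('F')(6, -14), 276), 74803), -1) = Pow(Add(Add(24, Mul(Rational(-103, 2), 276), Mul(Rational(17, 4), 8)), 74803), -1) = Pow(Add(Add(24, -14214, 34), 74803), -1) = Pow(Add(-14156, 74803), -1) = Pow(60647, -1) = Rational(1, 60647)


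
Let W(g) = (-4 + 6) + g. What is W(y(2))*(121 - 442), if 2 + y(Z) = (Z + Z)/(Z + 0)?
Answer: -642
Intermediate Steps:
y(Z) = 0 (y(Z) = -2 + (Z + Z)/(Z + 0) = -2 + (2*Z)/Z = -2 + 2 = 0)
W(g) = 2 + g
W(y(2))*(121 - 442) = (2 + 0)*(121 - 442) = 2*(-321) = -642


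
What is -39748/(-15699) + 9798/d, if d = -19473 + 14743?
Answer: 17094619/37128135 ≈ 0.46042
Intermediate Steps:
d = -4730
-39748/(-15699) + 9798/d = -39748/(-15699) + 9798/(-4730) = -39748*(-1/15699) + 9798*(-1/4730) = 39748/15699 - 4899/2365 = 17094619/37128135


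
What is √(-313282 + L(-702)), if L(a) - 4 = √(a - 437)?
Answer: √(-313278 + I*√1139) ≈ 0.03 + 559.71*I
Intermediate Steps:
L(a) = 4 + √(-437 + a) (L(a) = 4 + √(a - 437) = 4 + √(-437 + a))
√(-313282 + L(-702)) = √(-313282 + (4 + √(-437 - 702))) = √(-313282 + (4 + √(-1139))) = √(-313282 + (4 + I*√1139)) = √(-313278 + I*√1139)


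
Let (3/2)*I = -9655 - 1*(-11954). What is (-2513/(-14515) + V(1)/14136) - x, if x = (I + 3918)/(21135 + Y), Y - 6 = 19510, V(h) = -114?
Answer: 6800559721/219498326580 ≈ 0.030982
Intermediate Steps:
I = 4598/3 (I = 2*(-9655 - 1*(-11954))/3 = 2*(-9655 + 11954)/3 = (2/3)*2299 = 4598/3 ≈ 1532.7)
Y = 19516 (Y = 6 + 19510 = 19516)
x = 16352/121953 (x = (4598/3 + 3918)/(21135 + 19516) = (16352/3)/40651 = (16352/3)*(1/40651) = 16352/121953 ≈ 0.13408)
(-2513/(-14515) + V(1)/14136) - x = (-2513/(-14515) - 114/14136) - 1*16352/121953 = (-2513*(-1/14515) - 114*1/14136) - 16352/121953 = (2513/14515 - 1/124) - 16352/121953 = 297097/1799860 - 16352/121953 = 6800559721/219498326580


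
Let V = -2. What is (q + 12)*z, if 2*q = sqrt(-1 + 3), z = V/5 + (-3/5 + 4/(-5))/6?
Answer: -38/5 - 19*sqrt(2)/60 ≈ -8.0478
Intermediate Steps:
z = -19/30 (z = -2/5 + (-3/5 + 4/(-5))/6 = -2*1/5 + (-3*1/5 + 4*(-1/5))*(1/6) = -2/5 + (-3/5 - 4/5)*(1/6) = -2/5 - 7/5*1/6 = -2/5 - 7/30 = -19/30 ≈ -0.63333)
q = sqrt(2)/2 (q = sqrt(-1 + 3)/2 = sqrt(2)/2 ≈ 0.70711)
(q + 12)*z = (sqrt(2)/2 + 12)*(-19/30) = (12 + sqrt(2)/2)*(-19/30) = -38/5 - 19*sqrt(2)/60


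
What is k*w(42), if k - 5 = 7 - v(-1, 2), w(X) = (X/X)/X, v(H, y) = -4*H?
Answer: 4/21 ≈ 0.19048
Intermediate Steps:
w(X) = 1/X
k = 8 (k = 5 + (7 - (-4)*(-1)) = 5 + (7 - 1*4) = 5 + (7 - 4) = 5 + 3 = 8)
k*w(42) = 8/42 = 8*(1/42) = 4/21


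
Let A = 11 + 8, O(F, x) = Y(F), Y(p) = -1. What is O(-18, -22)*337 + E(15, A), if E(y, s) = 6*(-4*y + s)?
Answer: -583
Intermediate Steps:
O(F, x) = -1
A = 19
E(y, s) = -24*y + 6*s (E(y, s) = 6*(s - 4*y) = -24*y + 6*s)
O(-18, -22)*337 + E(15, A) = -1*337 + (-24*15 + 6*19) = -337 + (-360 + 114) = -337 - 246 = -583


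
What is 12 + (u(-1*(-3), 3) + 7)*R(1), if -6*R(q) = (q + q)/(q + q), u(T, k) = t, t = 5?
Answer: 10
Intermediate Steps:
u(T, k) = 5
R(q) = -⅙ (R(q) = -(q + q)/(6*(q + q)) = -2*q/(6*(2*q)) = -2*q*1/(2*q)/6 = -⅙*1 = -⅙)
12 + (u(-1*(-3), 3) + 7)*R(1) = 12 + (5 + 7)*(-⅙) = 12 + 12*(-⅙) = 12 - 2 = 10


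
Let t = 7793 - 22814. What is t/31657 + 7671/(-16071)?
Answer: -161414446/169586549 ≈ -0.95181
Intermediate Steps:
t = -15021
t/31657 + 7671/(-16071) = -15021/31657 + 7671/(-16071) = -15021*1/31657 + 7671*(-1/16071) = -15021/31657 - 2557/5357 = -161414446/169586549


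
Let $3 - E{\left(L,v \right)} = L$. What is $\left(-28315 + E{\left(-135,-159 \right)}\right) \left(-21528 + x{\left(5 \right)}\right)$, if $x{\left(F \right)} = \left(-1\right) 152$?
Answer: $610877360$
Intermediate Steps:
$x{\left(F \right)} = -152$
$E{\left(L,v \right)} = 3 - L$
$\left(-28315 + E{\left(-135,-159 \right)}\right) \left(-21528 + x{\left(5 \right)}\right) = \left(-28315 + \left(3 - -135\right)\right) \left(-21528 - 152\right) = \left(-28315 + \left(3 + 135\right)\right) \left(-21680\right) = \left(-28315 + 138\right) \left(-21680\right) = \left(-28177\right) \left(-21680\right) = 610877360$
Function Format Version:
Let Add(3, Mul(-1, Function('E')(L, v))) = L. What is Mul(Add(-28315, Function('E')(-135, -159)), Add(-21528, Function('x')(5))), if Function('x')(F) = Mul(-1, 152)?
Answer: 610877360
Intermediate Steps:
Function('x')(F) = -152
Function('E')(L, v) = Add(3, Mul(-1, L))
Mul(Add(-28315, Function('E')(-135, -159)), Add(-21528, Function('x')(5))) = Mul(Add(-28315, Add(3, Mul(-1, -135))), Add(-21528, -152)) = Mul(Add(-28315, Add(3, 135)), -21680) = Mul(Add(-28315, 138), -21680) = Mul(-28177, -21680) = 610877360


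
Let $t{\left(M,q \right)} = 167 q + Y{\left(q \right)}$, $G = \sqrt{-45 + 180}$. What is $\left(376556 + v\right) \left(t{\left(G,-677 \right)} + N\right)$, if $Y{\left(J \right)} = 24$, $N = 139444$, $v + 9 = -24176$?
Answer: $9305765739$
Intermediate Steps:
$v = -24185$ ($v = -9 - 24176 = -24185$)
$G = 3 \sqrt{15}$ ($G = \sqrt{135} = 3 \sqrt{15} \approx 11.619$)
$t{\left(M,q \right)} = 24 + 167 q$ ($t{\left(M,q \right)} = 167 q + 24 = 24 + 167 q$)
$\left(376556 + v\right) \left(t{\left(G,-677 \right)} + N\right) = \left(376556 - 24185\right) \left(\left(24 + 167 \left(-677\right)\right) + 139444\right) = 352371 \left(\left(24 - 113059\right) + 139444\right) = 352371 \left(-113035 + 139444\right) = 352371 \cdot 26409 = 9305765739$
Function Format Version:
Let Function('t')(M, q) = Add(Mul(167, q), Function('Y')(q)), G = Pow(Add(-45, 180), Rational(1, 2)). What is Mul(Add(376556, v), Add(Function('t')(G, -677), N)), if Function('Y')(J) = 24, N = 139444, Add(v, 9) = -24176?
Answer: 9305765739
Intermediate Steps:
v = -24185 (v = Add(-9, -24176) = -24185)
G = Mul(3, Pow(15, Rational(1, 2))) (G = Pow(135, Rational(1, 2)) = Mul(3, Pow(15, Rational(1, 2))) ≈ 11.619)
Function('t')(M, q) = Add(24, Mul(167, q)) (Function('t')(M, q) = Add(Mul(167, q), 24) = Add(24, Mul(167, q)))
Mul(Add(376556, v), Add(Function('t')(G, -677), N)) = Mul(Add(376556, -24185), Add(Add(24, Mul(167, -677)), 139444)) = Mul(352371, Add(Add(24, -113059), 139444)) = Mul(352371, Add(-113035, 139444)) = Mul(352371, 26409) = 9305765739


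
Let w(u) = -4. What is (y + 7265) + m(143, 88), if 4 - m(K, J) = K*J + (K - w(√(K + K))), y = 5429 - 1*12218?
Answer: -12251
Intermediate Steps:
y = -6789 (y = 5429 - 12218 = -6789)
m(K, J) = -K - J*K (m(K, J) = 4 - (K*J + (K - 1*(-4))) = 4 - (J*K + (K + 4)) = 4 - (J*K + (4 + K)) = 4 - (4 + K + J*K) = 4 + (-4 - K - J*K) = -K - J*K)
(y + 7265) + m(143, 88) = (-6789 + 7265) + 143*(-1 - 1*88) = 476 + 143*(-1 - 88) = 476 + 143*(-89) = 476 - 12727 = -12251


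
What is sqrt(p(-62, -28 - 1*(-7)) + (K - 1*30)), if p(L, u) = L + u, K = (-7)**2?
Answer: 8*I ≈ 8.0*I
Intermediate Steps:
K = 49
sqrt(p(-62, -28 - 1*(-7)) + (K - 1*30)) = sqrt((-62 + (-28 - 1*(-7))) + (49 - 1*30)) = sqrt((-62 + (-28 + 7)) + (49 - 30)) = sqrt((-62 - 21) + 19) = sqrt(-83 + 19) = sqrt(-64) = 8*I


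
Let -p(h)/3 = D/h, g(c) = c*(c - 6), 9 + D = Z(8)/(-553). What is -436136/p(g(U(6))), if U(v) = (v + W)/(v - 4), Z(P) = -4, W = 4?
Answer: 1205916040/14919 ≈ 80831.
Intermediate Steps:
D = -4973/553 (D = -9 - 4/(-553) = -9 - 4*(-1/553) = -9 + 4/553 = -4973/553 ≈ -8.9928)
U(v) = (4 + v)/(-4 + v) (U(v) = (v + 4)/(v - 4) = (4 + v)/(-4 + v))
g(c) = c*(-6 + c)
p(h) = 14919/(553*h) (p(h) = -(-14919)/(553*h) = 14919/(553*h))
-436136/p(g(U(6))) = -436136*553*(-6 + (4 + 6)/(-4 + 6))*(4 + 6)/(14919*(-4 + 6)) = -436136/(14919/(553*(((10/2)*(-6 + 10/2))))) = -436136/(14919/(553*((((½)*10)*(-6 + (½)*10))))) = -436136/(14919/(553*((5*(-6 + 5))))) = -436136/(14919/(553*((5*(-1))))) = -436136/((14919/553)/(-5)) = -436136/((14919/553)*(-⅕)) = -436136/(-14919/2765) = -436136*(-2765/14919) = 1205916040/14919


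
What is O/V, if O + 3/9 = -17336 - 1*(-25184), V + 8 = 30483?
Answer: 23543/91425 ≈ 0.25751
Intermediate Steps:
V = 30475 (V = -8 + 30483 = 30475)
O = 23543/3 (O = -1/3 + (-17336 - 1*(-25184)) = -1/3 + (-17336 + 25184) = -1/3 + 7848 = 23543/3 ≈ 7847.7)
O/V = (23543/3)/30475 = (23543/3)*(1/30475) = 23543/91425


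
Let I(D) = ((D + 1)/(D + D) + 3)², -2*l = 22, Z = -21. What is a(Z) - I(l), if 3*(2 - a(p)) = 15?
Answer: -1807/121 ≈ -14.934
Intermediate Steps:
a(p) = -3 (a(p) = 2 - ⅓*15 = 2 - 5 = -3)
l = -11 (l = -½*22 = -11)
I(D) = (3 + (1 + D)/(2*D))² (I(D) = ((1 + D)/((2*D)) + 3)² = ((1 + D)*(1/(2*D)) + 3)² = ((1 + D)/(2*D) + 3)² = (3 + (1 + D)/(2*D))²)
a(Z) - I(l) = -3 - (1 + 7*(-11))²/(4*(-11)²) = -3 - (1 - 77)²/(4*121) = -3 - (-76)²/(4*121) = -3 - 5776/(4*121) = -3 - 1*1444/121 = -3 - 1444/121 = -1807/121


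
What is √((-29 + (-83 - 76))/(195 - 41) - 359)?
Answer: I*√2135749/77 ≈ 18.979*I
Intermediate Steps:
√((-29 + (-83 - 76))/(195 - 41) - 359) = √((-29 - 159)/154 - 359) = √(-188*1/154 - 359) = √(-94/77 - 359) = √(-27737/77) = I*√2135749/77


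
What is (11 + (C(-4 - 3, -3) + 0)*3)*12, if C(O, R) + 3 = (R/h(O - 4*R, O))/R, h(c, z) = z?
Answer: 132/7 ≈ 18.857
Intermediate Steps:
C(O, R) = -3 + 1/O (C(O, R) = -3 + (R/O)/R = -3 + 1/O)
(11 + (C(-4 - 3, -3) + 0)*3)*12 = (11 + ((-3 + 1/(-4 - 3)) + 0)*3)*12 = (11 + ((-3 + 1/(-7)) + 0)*3)*12 = (11 + ((-3 - 1/7) + 0)*3)*12 = (11 + (-22/7 + 0)*3)*12 = (11 - 22/7*3)*12 = (11 - 66/7)*12 = (11/7)*12 = 132/7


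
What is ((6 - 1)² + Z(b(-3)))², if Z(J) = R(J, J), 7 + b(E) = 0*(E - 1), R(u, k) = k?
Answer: 324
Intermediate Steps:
b(E) = -7 (b(E) = -7 + 0*(E - 1) = -7 + 0*(-1 + E) = -7 + 0 = -7)
Z(J) = J
((6 - 1)² + Z(b(-3)))² = ((6 - 1)² - 7)² = (5² - 7)² = (25 - 7)² = 18² = 324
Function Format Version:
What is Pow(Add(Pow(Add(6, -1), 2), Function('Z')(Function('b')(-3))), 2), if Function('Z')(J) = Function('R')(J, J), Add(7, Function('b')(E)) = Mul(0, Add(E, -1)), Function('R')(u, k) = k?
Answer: 324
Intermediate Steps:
Function('b')(E) = -7 (Function('b')(E) = Add(-7, Mul(0, Add(E, -1))) = Add(-7, Mul(0, Add(-1, E))) = Add(-7, 0) = -7)
Function('Z')(J) = J
Pow(Add(Pow(Add(6, -1), 2), Function('Z')(Function('b')(-3))), 2) = Pow(Add(Pow(Add(6, -1), 2), -7), 2) = Pow(Add(Pow(5, 2), -7), 2) = Pow(Add(25, -7), 2) = Pow(18, 2) = 324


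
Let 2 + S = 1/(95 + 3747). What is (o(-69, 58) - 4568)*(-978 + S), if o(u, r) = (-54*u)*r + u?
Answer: -796221938889/3842 ≈ -2.0724e+8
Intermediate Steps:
o(u, r) = u - 54*r*u (o(u, r) = -54*r*u + u = u - 54*r*u)
S = -7683/3842 (S = -2 + 1/(95 + 3747) = -2 + 1/3842 = -7683/3842 ≈ -1.9997)
(o(-69, 58) - 4568)*(-978 + S) = (-69*(1 - 54*58) - 4568)*(-978 - 7683/3842) = (-69*(1 - 3132) - 4568)*(-3765159/3842) = (-69*(-3131) - 4568)*(-3765159/3842) = (216039 - 4568)*(-3765159/3842) = 211471*(-3765159/3842) = -796221938889/3842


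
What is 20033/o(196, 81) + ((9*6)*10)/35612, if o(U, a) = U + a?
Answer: 178391194/2466131 ≈ 72.336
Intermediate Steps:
20033/o(196, 81) + ((9*6)*10)/35612 = 20033/(196 + 81) + ((9*6)*10)/35612 = 20033/277 + (54*10)*(1/35612) = 20033*(1/277) + 540*(1/35612) = 20033/277 + 135/8903 = 178391194/2466131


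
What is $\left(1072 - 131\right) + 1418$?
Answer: $2359$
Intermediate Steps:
$\left(1072 - 131\right) + 1418 = 941 + 1418 = 2359$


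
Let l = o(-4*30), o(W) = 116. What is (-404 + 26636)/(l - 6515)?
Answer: -8744/2133 ≈ -4.0994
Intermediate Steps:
l = 116
(-404 + 26636)/(l - 6515) = (-404 + 26636)/(116 - 6515) = 26232/(-6399) = 26232*(-1/6399) = -8744/2133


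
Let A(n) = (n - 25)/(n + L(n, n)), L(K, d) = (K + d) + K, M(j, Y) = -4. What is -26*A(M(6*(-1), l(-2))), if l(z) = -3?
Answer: -377/8 ≈ -47.125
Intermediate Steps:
L(K, d) = d + 2*K
A(n) = (-25 + n)/(4*n) (A(n) = (n - 25)/(n + (n + 2*n)) = (-25 + n)/(n + 3*n) = (-25 + n)/((4*n)) = (-25 + n)*(1/(4*n)) = (-25 + n)/(4*n))
-26*A(M(6*(-1), l(-2))) = -13*(-25 - 4)/(2*(-4)) = -13*(-1)*(-29)/(2*4) = -26*29/16 = -377/8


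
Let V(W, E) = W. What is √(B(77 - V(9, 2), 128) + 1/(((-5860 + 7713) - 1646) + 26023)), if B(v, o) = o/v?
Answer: 11*√3093277670/445910 ≈ 1.3720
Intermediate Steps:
√(B(77 - V(9, 2), 128) + 1/(((-5860 + 7713) - 1646) + 26023)) = √(128/(77 - 1*9) + 1/(((-5860 + 7713) - 1646) + 26023)) = √(128/(77 - 9) + 1/((1853 - 1646) + 26023)) = √(128/68 + 1/(207 + 26023)) = √(128*(1/68) + 1/26230) = √(32/17 + 1/26230) = √(839377/445910) = 11*√3093277670/445910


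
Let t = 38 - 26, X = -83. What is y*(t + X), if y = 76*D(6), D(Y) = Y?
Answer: -32376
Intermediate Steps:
t = 12
y = 456 (y = 76*6 = 456)
y*(t + X) = 456*(12 - 83) = 456*(-71) = -32376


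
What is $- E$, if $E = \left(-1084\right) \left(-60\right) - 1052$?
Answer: $-63988$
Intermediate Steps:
$E = 63988$ ($E = 65040 - 1052 = 63988$)
$- E = \left(-1\right) 63988 = -63988$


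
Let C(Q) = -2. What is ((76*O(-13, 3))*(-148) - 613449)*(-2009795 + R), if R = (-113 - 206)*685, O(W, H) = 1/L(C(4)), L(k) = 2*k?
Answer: 1360688533470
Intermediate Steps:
O(W, H) = -¼ (O(W, H) = 1/(2*(-2)) = 1/(-4) = -¼)
R = -218515 (R = -319*685 = -218515)
((76*O(-13, 3))*(-148) - 613449)*(-2009795 + R) = ((76*(-¼))*(-148) - 613449)*(-2009795 - 218515) = (-19*(-148) - 613449)*(-2228310) = (2812 - 613449)*(-2228310) = -610637*(-2228310) = 1360688533470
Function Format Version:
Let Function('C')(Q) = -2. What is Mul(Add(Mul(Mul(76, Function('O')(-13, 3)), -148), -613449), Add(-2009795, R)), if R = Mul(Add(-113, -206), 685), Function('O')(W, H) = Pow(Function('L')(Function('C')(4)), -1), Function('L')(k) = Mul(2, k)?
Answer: 1360688533470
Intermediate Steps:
Function('O')(W, H) = Rational(-1, 4) (Function('O')(W, H) = Pow(Mul(2, -2), -1) = Pow(-4, -1) = Rational(-1, 4))
R = -218515 (R = Mul(-319, 685) = -218515)
Mul(Add(Mul(Mul(76, Function('O')(-13, 3)), -148), -613449), Add(-2009795, R)) = Mul(Add(Mul(Mul(76, Rational(-1, 4)), -148), -613449), Add(-2009795, -218515)) = Mul(Add(Mul(-19, -148), -613449), -2228310) = Mul(Add(2812, -613449), -2228310) = Mul(-610637, -2228310) = 1360688533470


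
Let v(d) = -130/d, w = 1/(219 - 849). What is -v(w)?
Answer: -81900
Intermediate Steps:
w = -1/630 (w = 1/(-630) = -1/630 ≈ -0.0015873)
-v(w) = -(-130)/(-1/630) = -(-130)*(-630) = -1*81900 = -81900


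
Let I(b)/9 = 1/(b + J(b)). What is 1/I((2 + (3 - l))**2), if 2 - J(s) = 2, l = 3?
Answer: 4/9 ≈ 0.44444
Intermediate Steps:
J(s) = 0 (J(s) = 2 - 1*2 = 2 - 2 = 0)
I(b) = 9/b (I(b) = 9/(b + 0) = 9/b)
1/I((2 + (3 - l))**2) = 1/(9/((2 + (3 - 1*3))**2)) = 1/(9/((2 + (3 - 3))**2)) = 1/(9/((2 + 0)**2)) = 1/(9/(2**2)) = 1/(9/4) = 4/9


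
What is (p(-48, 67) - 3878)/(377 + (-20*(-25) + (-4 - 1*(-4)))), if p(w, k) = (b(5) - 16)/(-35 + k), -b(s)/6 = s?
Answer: -62071/14032 ≈ -4.4235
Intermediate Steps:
b(s) = -6*s
p(w, k) = -46/(-35 + k) (p(w, k) = (-6*5 - 16)/(-35 + k) = (-30 - 16)/(-35 + k) = -46/(-35 + k))
(p(-48, 67) - 3878)/(377 + (-20*(-25) + (-4 - 1*(-4)))) = (-46/(-35 + 67) - 3878)/(377 + (-20*(-25) + (-4 - 1*(-4)))) = (-46/32 - 3878)/(377 + (500 + (-4 + 4))) = (-46*1/32 - 3878)/(377 + (500 + 0)) = (-23/16 - 3878)/(377 + 500) = -62071/16/877 = -62071/16*1/877 = -62071/14032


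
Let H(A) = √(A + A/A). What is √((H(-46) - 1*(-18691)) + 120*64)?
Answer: √(26371 + 3*I*√5) ≈ 162.39 + 0.021*I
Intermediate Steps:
H(A) = √(1 + A) (H(A) = √(A + 1) = √(1 + A))
√((H(-46) - 1*(-18691)) + 120*64) = √((√(1 - 46) - 1*(-18691)) + 120*64) = √((√(-45) + 18691) + 7680) = √((3*I*√5 + 18691) + 7680) = √((18691 + 3*I*√5) + 7680) = √(26371 + 3*I*√5)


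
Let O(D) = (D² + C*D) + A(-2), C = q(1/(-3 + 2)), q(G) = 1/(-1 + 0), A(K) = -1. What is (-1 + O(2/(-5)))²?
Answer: 1296/625 ≈ 2.0736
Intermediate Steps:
q(G) = -1 (q(G) = 1/(-1) = -1)
C = -1
O(D) = -1 + D² - D (O(D) = (D² - D) - 1 = -1 + D² - D)
(-1 + O(2/(-5)))² = (-1 + (-1 + (2/(-5))² - 2/(-5)))² = (-1 + (-1 + (2*(-⅕))² - 2*(-1)/5))² = (-1 + (-1 + (-⅖)² - 1*(-⅖)))² = (-1 + (-1 + 4/25 + ⅖))² = (-1 - 11/25)² = (-36/25)² = 1296/625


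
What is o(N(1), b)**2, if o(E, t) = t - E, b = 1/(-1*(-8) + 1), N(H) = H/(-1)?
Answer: 100/81 ≈ 1.2346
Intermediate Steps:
N(H) = -H (N(H) = H*(-1) = -H)
b = 1/9 (b = 1/(8 + 1) = 1/9 ≈ 0.11111)
o(N(1), b)**2 = (1/9 - (-1))**2 = (1/9 - 1*(-1))**2 = (1/9 + 1)**2 = (10/9)**2 = 100/81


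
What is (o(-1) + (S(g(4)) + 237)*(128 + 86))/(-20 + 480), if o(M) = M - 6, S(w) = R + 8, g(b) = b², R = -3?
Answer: 51781/460 ≈ 112.57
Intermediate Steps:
S(w) = 5 (S(w) = -3 + 8 = 5)
o(M) = -6 + M
(o(-1) + (S(g(4)) + 237)*(128 + 86))/(-20 + 480) = ((-6 - 1) + (5 + 237)*(128 + 86))/(-20 + 480) = (-7 + 242*214)/460 = (-7 + 51788)*(1/460) = 51781*(1/460) = 51781/460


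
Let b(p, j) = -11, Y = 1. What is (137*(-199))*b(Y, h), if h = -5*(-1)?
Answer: 299893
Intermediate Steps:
h = 5
(137*(-199))*b(Y, h) = (137*(-199))*(-11) = -27263*(-11) = 299893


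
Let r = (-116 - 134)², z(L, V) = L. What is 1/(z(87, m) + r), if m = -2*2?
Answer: 1/62587 ≈ 1.5978e-5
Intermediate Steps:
m = -4
r = 62500 (r = (-250)² = 62500)
1/(z(87, m) + r) = 1/(87 + 62500) = 1/62587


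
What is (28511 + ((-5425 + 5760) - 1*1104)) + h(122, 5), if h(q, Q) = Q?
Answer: 27747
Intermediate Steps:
(28511 + ((-5425 + 5760) - 1*1104)) + h(122, 5) = (28511 + ((-5425 + 5760) - 1*1104)) + 5 = (28511 + (335 - 1104)) + 5 = (28511 - 769) + 5 = 27742 + 5 = 27747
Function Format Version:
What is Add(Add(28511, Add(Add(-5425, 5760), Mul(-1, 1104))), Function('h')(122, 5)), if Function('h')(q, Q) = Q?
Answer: 27747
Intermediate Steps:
Add(Add(28511, Add(Add(-5425, 5760), Mul(-1, 1104))), Function('h')(122, 5)) = Add(Add(28511, Add(Add(-5425, 5760), Mul(-1, 1104))), 5) = Add(Add(28511, Add(335, -1104)), 5) = Add(Add(28511, -769), 5) = Add(27742, 5) = 27747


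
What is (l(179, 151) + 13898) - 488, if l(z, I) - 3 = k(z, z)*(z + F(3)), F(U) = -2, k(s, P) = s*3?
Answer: 108462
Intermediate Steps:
k(s, P) = 3*s
l(z, I) = 3 + 3*z*(-2 + z) (l(z, I) = 3 + (3*z)*(z - 2) = 3 + (3*z)*(-2 + z) = 3 + 3*z*(-2 + z))
(l(179, 151) + 13898) - 488 = ((3 - 6*179 + 3*179²) + 13898) - 488 = ((3 - 1074 + 3*32041) + 13898) - 488 = ((3 - 1074 + 96123) + 13898) - 488 = (95052 + 13898) - 488 = 108950 - 488 = 108462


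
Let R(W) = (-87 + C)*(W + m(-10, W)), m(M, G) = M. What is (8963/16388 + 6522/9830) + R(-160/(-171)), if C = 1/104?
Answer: 70702038752987/89528012730 ≈ 789.72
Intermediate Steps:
C = 1/104 ≈ 0.0096154
R(W) = 45235/52 - 9047*W/104 (R(W) = (-87 + 1/104)*(W - 10) = -9047*(-10 + W)/104 = 45235/52 - 9047*W/104)
(8963/16388 + 6522/9830) + R(-160/(-171)) = (8963/16388 + 6522/9830) + (45235/52 - (-180940)/(13*(-171))) = (8963*(1/16388) + 6522*(1/9830)) + (45235/52 - (-180940)*(-1)/(13*171)) = (8963/16388 + 3261/4915) + (45235/52 - 9047/104*160/171) = 97494413/80547020 + (45235/52 - 180940/2223) = 97494413/80547020 + 7011425/8892 = 70702038752987/89528012730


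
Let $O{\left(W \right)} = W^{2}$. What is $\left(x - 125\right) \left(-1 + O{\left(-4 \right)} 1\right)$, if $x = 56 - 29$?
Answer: $-1470$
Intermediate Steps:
$x = 27$ ($x = 56 - 29 = 27$)
$\left(x - 125\right) \left(-1 + O{\left(-4 \right)} 1\right) = \left(27 - 125\right) \left(-1 + \left(-4\right)^{2} \cdot 1\right) = - 98 \left(-1 + 16 \cdot 1\right) = - 98 \left(-1 + 16\right) = \left(-98\right) 15 = -1470$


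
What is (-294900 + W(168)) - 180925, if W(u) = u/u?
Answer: -475824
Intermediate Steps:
W(u) = 1
(-294900 + W(168)) - 180925 = (-294900 + 1) - 180925 = -294899 - 180925 = -475824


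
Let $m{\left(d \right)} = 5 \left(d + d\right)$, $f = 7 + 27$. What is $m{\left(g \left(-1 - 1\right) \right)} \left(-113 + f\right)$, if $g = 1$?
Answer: $1580$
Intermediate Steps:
$f = 34$
$m{\left(d \right)} = 10 d$ ($m{\left(d \right)} = 5 \cdot 2 d = 10 d$)
$m{\left(g \left(-1 - 1\right) \right)} \left(-113 + f\right) = 10 \cdot 1 \left(-1 - 1\right) \left(-113 + 34\right) = 10 \cdot 1 \left(-1 - 1\right) \left(-79\right) = 10 \cdot 1 \left(-2\right) \left(-79\right) = 10 \left(-2\right) \left(-79\right) = \left(-20\right) \left(-79\right) = 1580$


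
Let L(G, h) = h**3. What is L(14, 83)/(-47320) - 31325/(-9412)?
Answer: -74987697/8564920 ≈ -8.7552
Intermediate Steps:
L(14, 83)/(-47320) - 31325/(-9412) = 83**3/(-47320) - 31325/(-9412) = 571787*(-1/47320) - 31325*(-1/9412) = -571787/47320 + 31325/9412 = -74987697/8564920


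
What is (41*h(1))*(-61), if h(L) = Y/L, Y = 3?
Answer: -7503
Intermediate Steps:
h(L) = 3/L
(41*h(1))*(-61) = (41*(3/1))*(-61) = (41*(3*1))*(-61) = (41*3)*(-61) = 123*(-61) = -7503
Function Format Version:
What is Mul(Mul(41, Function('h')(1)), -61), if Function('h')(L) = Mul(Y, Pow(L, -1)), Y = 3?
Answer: -7503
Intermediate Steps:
Function('h')(L) = Mul(3, Pow(L, -1))
Mul(Mul(41, Function('h')(1)), -61) = Mul(Mul(41, Mul(3, Pow(1, -1))), -61) = Mul(Mul(41, Mul(3, 1)), -61) = Mul(Mul(41, 3), -61) = Mul(123, -61) = -7503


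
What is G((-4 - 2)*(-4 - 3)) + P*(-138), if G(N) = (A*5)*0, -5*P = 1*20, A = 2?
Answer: 552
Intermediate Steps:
P = -4 (P = -20/5 = -⅕*20 = -4)
G(N) = 0 (G(N) = (2*5)*0 = 10*0 = 0)
G((-4 - 2)*(-4 - 3)) + P*(-138) = 0 - 4*(-138) = 0 + 552 = 552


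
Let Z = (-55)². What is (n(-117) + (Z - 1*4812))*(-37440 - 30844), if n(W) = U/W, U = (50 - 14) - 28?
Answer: 14277296708/117 ≈ 1.2203e+8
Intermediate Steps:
U = 8 (U = 36 - 28 = 8)
Z = 3025
n(W) = 8/W
(n(-117) + (Z - 1*4812))*(-37440 - 30844) = (8/(-117) + (3025 - 1*4812))*(-37440 - 30844) = (8*(-1/117) + (3025 - 4812))*(-68284) = (-8/117 - 1787)*(-68284) = -209087/117*(-68284) = 14277296708/117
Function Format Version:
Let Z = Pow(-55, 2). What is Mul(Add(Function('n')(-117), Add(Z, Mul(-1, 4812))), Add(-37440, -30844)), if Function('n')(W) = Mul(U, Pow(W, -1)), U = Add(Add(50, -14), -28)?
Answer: Rational(14277296708, 117) ≈ 1.2203e+8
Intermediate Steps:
U = 8 (U = Add(36, -28) = 8)
Z = 3025
Function('n')(W) = Mul(8, Pow(W, -1))
Mul(Add(Function('n')(-117), Add(Z, Mul(-1, 4812))), Add(-37440, -30844)) = Mul(Add(Mul(8, Pow(-117, -1)), Add(3025, Mul(-1, 4812))), Add(-37440, -30844)) = Mul(Add(Mul(8, Rational(-1, 117)), Add(3025, -4812)), -68284) = Mul(Add(Rational(-8, 117), -1787), -68284) = Mul(Rational(-209087, 117), -68284) = Rational(14277296708, 117)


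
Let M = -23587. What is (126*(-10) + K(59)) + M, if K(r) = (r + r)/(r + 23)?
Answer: -1018668/41 ≈ -24846.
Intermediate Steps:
K(r) = 2*r/(23 + r) (K(r) = (2*r)/(23 + r) = 2*r/(23 + r))
(126*(-10) + K(59)) + M = (126*(-10) + 2*59/(23 + 59)) - 23587 = (-1260 + 2*59/82) - 23587 = (-1260 + 2*59*(1/82)) - 23587 = (-1260 + 59/41) - 23587 = -51601/41 - 23587 = -1018668/41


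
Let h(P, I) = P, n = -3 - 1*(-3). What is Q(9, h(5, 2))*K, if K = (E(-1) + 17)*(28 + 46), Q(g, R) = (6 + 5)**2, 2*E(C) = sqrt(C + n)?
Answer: 152218 + 4477*I ≈ 1.5222e+5 + 4477.0*I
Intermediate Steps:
n = 0 (n = -3 + 3 = 0)
E(C) = sqrt(C)/2 (E(C) = sqrt(C + 0)/2 = sqrt(C)/2)
Q(g, R) = 121 (Q(g, R) = 11**2 = 121)
K = 1258 + 37*I (K = (sqrt(-1)/2 + 17)*(28 + 46) = (I/2 + 17)*74 = (17 + I/2)*74 = 1258 + 37*I ≈ 1258.0 + 37.0*I)
Q(9, h(5, 2))*K = 121*(1258 + 37*I) = 152218 + 4477*I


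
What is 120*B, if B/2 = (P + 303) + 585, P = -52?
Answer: 200640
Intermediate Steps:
B = 1672 (B = 2*((-52 + 303) + 585) = 2*(251 + 585) = 2*836 = 1672)
120*B = 120*1672 = 200640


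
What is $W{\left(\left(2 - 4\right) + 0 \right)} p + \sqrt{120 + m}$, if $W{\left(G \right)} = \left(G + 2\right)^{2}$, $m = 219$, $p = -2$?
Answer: $\sqrt{339} \approx 18.412$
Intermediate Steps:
$W{\left(G \right)} = \left(2 + G\right)^{2}$
$W{\left(\left(2 - 4\right) + 0 \right)} p + \sqrt{120 + m} = \left(2 + \left(\left(2 - 4\right) + 0\right)\right)^{2} \left(-2\right) + \sqrt{120 + 219} = \left(2 + \left(-2 + 0\right)\right)^{2} \left(-2\right) + \sqrt{339} = \left(2 - 2\right)^{2} \left(-2\right) + \sqrt{339} = 0^{2} \left(-2\right) + \sqrt{339} = 0 \left(-2\right) + \sqrt{339} = 0 + \sqrt{339} = \sqrt{339}$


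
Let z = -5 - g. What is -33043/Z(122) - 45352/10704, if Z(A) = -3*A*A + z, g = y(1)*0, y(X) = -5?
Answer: -208948999/59751066 ≈ -3.4970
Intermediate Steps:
g = 0 (g = -5*0 = 0)
z = -5 (z = -5 - 1*0 = -5 + 0 = -5)
Z(A) = -5 - 3*A² (Z(A) = -3*A*A - 5 = -3*A² - 5 = -5 - 3*A²)
-33043/Z(122) - 45352/10704 = -33043/(-5 - 3*122²) - 45352/10704 = -33043/(-5 - 3*14884) - 45352*1/10704 = -33043/(-5 - 44652) - 5669/1338 = -33043/(-44657) - 5669/1338 = -33043*(-1/44657) - 5669/1338 = 33043/44657 - 5669/1338 = -208948999/59751066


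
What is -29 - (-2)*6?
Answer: -17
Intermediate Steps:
-29 - (-2)*6 = -29 - 2*(-6) = -29 + 12 = -17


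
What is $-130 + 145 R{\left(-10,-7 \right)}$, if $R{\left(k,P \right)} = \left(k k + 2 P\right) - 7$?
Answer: $11325$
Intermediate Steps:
$R{\left(k,P \right)} = -7 + k^{2} + 2 P$ ($R{\left(k,P \right)} = \left(k^{2} + 2 P\right) - 7 = -7 + k^{2} + 2 P$)
$-130 + 145 R{\left(-10,-7 \right)} = -130 + 145 \left(-7 + \left(-10\right)^{2} + 2 \left(-7\right)\right) = -130 + 145 \left(-7 + 100 - 14\right) = -130 + 145 \cdot 79 = -130 + 11455 = 11325$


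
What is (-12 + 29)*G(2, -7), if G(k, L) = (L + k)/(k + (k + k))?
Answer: -85/6 ≈ -14.167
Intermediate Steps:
G(k, L) = (L + k)/(3*k) (G(k, L) = (L + k)/(k + 2*k) = (L + k)/((3*k)) = (L + k)*(1/(3*k)) = (L + k)/(3*k))
(-12 + 29)*G(2, -7) = (-12 + 29)*((⅓)*(-7 + 2)/2) = 17*((⅓)*(½)*(-5)) = 17*(-⅚) = -85/6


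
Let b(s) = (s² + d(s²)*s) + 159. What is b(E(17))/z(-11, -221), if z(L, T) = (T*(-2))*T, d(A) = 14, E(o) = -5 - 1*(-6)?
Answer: -87/48841 ≈ -0.0017813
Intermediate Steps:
E(o) = 1 (E(o) = -5 + 6 = 1)
b(s) = 159 + s² + 14*s (b(s) = (s² + 14*s) + 159 = 159 + s² + 14*s)
z(L, T) = -2*T² (z(L, T) = (-2*T)*T = -2*T²)
b(E(17))/z(-11, -221) = (159 + 1² + 14*1)/((-2*(-221)²)) = (159 + 1 + 14)/((-2*48841)) = 174/(-97682) = 174*(-1/97682) = -87/48841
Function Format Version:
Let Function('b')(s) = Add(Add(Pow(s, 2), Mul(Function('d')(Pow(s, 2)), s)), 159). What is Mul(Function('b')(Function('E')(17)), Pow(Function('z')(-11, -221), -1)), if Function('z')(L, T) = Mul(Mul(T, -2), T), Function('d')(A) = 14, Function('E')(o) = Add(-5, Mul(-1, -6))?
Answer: Rational(-87, 48841) ≈ -0.0017813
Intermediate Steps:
Function('E')(o) = 1 (Function('E')(o) = Add(-5, 6) = 1)
Function('b')(s) = Add(159, Pow(s, 2), Mul(14, s)) (Function('b')(s) = Add(Add(Pow(s, 2), Mul(14, s)), 159) = Add(159, Pow(s, 2), Mul(14, s)))
Function('z')(L, T) = Mul(-2, Pow(T, 2)) (Function('z')(L, T) = Mul(Mul(-2, T), T) = Mul(-2, Pow(T, 2)))
Mul(Function('b')(Function('E')(17)), Pow(Function('z')(-11, -221), -1)) = Mul(Add(159, Pow(1, 2), Mul(14, 1)), Pow(Mul(-2, Pow(-221, 2)), -1)) = Mul(Add(159, 1, 14), Pow(Mul(-2, 48841), -1)) = Mul(174, Pow(-97682, -1)) = Mul(174, Rational(-1, 97682)) = Rational(-87, 48841)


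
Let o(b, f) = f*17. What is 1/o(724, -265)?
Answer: -1/4505 ≈ -0.00022198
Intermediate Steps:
o(b, f) = 17*f
1/o(724, -265) = 1/(17*(-265)) = 1/(-4505) = -1/4505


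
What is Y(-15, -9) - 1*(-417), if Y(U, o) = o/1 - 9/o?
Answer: 409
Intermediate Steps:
Y(U, o) = o - 9/o (Y(U, o) = o*1 - 9/o = o - 9/o)
Y(-15, -9) - 1*(-417) = (-9 - 9/(-9)) - 1*(-417) = (-9 - 9*(-1/9)) + 417 = (-9 + 1) + 417 = -8 + 417 = 409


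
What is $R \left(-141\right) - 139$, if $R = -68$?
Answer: $9449$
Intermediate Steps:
$R \left(-141\right) - 139 = \left(-68\right) \left(-141\right) - 139 = 9588 - 139 = 9449$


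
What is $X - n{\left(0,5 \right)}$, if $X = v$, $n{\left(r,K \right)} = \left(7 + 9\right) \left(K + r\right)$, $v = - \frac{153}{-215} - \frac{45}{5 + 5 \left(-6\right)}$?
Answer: $- \frac{3332}{43} \approx -77.488$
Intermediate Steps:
$v = \frac{108}{43}$ ($v = \left(-153\right) \left(- \frac{1}{215}\right) - \frac{45}{5 - 30} = \frac{153}{215} - \frac{45}{-25} = \frac{153}{215} - - \frac{9}{5} = \frac{153}{215} + \frac{9}{5} = \frac{108}{43} \approx 2.5116$)
$n{\left(r,K \right)} = 16 K + 16 r$ ($n{\left(r,K \right)} = 16 \left(K + r\right) = 16 K + 16 r$)
$X = \frac{108}{43} \approx 2.5116$
$X - n{\left(0,5 \right)} = \frac{108}{43} - \left(16 \cdot 5 + 16 \cdot 0\right) = \frac{108}{43} - \left(80 + 0\right) = \frac{108}{43} - 80 = - \frac{3332}{43}$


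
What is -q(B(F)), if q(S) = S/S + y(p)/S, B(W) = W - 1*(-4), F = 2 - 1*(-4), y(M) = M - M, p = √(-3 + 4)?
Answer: -1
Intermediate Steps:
p = 1 (p = √1 = 1)
y(M) = 0
F = 6 (F = 2 + 4 = 6)
B(W) = 4 + W (B(W) = W + 4 = 4 + W)
q(S) = 1 (q(S) = S/S + 0/S = 1 + 0 = 1)
-q(B(F)) = -1*1 = -1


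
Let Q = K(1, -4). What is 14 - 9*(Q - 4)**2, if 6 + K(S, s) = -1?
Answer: -1075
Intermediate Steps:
K(S, s) = -7 (K(S, s) = -6 - 1 = -7)
Q = -7
14 - 9*(Q - 4)**2 = 14 - 9*(-7 - 4)**2 = 14 - 9*(-11)**2 = 14 - 9*121 = 14 - 1089 = -1075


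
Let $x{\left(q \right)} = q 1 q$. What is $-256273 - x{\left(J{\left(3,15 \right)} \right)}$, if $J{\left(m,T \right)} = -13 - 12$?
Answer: $-256898$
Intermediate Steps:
$J{\left(m,T \right)} = -25$ ($J{\left(m,T \right)} = -13 - 12 = -25$)
$x{\left(q \right)} = q^{2}$ ($x{\left(q \right)} = q q = q^{2}$)
$-256273 - x{\left(J{\left(3,15 \right)} \right)} = -256273 - \left(-25\right)^{2} = -256273 - 625 = -256898$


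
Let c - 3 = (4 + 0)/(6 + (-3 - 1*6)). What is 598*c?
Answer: 2990/3 ≈ 996.67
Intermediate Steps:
c = 5/3 (c = 3 + (4 + 0)/(6 + (-3 - 1*6)) = 3 + 4/(6 + (-3 - 6)) = 3 + 4/(6 - 9) = 3 + 4/(-3) = 3 + 4*(-⅓) = 3 - 4/3 = 5/3 ≈ 1.6667)
598*c = 598*(5/3) = 2990/3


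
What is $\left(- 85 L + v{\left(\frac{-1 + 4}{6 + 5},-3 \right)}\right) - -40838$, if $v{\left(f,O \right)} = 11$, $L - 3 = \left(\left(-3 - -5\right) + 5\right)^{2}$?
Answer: $36429$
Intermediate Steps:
$L = 52$ ($L = 3 + \left(\left(-3 - -5\right) + 5\right)^{2} = 3 + \left(\left(-3 + 5\right) + 5\right)^{2} = 3 + \left(2 + 5\right)^{2} = 3 + 7^{2} = 3 + 49 = 52$)
$\left(- 85 L + v{\left(\frac{-1 + 4}{6 + 5},-3 \right)}\right) - -40838 = \left(\left(-85\right) 52 + 11\right) - -40838 = \left(-4420 + 11\right) + 40838 = -4409 + 40838 = 36429$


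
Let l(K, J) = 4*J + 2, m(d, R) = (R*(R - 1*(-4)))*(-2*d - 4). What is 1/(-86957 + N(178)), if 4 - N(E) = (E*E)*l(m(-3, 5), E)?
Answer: -1/22709329 ≈ -4.4035e-8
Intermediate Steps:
m(d, R) = R*(-4 - 2*d)*(4 + R) (m(d, R) = (R*(R + 4))*(-4 - 2*d) = (R*(4 + R))*(-4 - 2*d) = R*(-4 - 2*d)*(4 + R))
l(K, J) = 2 + 4*J
N(E) = 4 - E²*(2 + 4*E) (N(E) = 4 - E*E*(2 + 4*E) = 4 - E²*(2 + 4*E))
1/(-86957 + N(178)) = 1/(-86957 + (4 - 4*178³ - 2*178²)) = 1/(-86957 + (4 - 4*5639752 - 2*31684)) = 1/(-86957 + (4 - 22559008 - 63368)) = 1/(-86957 - 22622372) = 1/(-22709329) = -1/22709329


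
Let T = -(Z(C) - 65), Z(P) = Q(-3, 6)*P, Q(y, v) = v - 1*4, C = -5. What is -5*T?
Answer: -375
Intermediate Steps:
Q(y, v) = -4 + v (Q(y, v) = v - 4 = -4 + v)
Z(P) = 2*P (Z(P) = (-4 + 6)*P = 2*P)
T = 75 (T = -(2*(-5) - 65) = -(-10 - 65) = -1*(-75) = 75)
-5*T = -5*75 = -375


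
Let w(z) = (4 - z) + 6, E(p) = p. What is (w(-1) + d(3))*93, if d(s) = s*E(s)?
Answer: 1860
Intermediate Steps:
w(z) = 10 - z
d(s) = s² (d(s) = s*s = s²)
(w(-1) + d(3))*93 = ((10 - 1*(-1)) + 3²)*93 = ((10 + 1) + 9)*93 = (11 + 9)*93 = 20*93 = 1860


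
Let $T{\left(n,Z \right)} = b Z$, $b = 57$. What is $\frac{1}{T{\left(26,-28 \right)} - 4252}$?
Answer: $- \frac{1}{5848} \approx -0.000171$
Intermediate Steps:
$T{\left(n,Z \right)} = 57 Z$
$\frac{1}{T{\left(26,-28 \right)} - 4252} = \frac{1}{57 \left(-28\right) - 4252} = \frac{1}{-1596 - 4252} = \frac{1}{-5848} = - \frac{1}{5848}$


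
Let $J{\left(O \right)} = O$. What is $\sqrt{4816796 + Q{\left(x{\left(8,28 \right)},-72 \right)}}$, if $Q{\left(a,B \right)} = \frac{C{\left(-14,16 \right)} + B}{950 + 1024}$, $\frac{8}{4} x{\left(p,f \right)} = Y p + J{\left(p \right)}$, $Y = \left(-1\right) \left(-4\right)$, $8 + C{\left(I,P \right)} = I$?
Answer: $\frac{\sqrt{2124207015}}{21} \approx 2194.7$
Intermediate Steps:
$C{\left(I,P \right)} = -8 + I$
$Y = 4$
$x{\left(p,f \right)} = \frac{5 p}{2}$ ($x{\left(p,f \right)} = \frac{4 p + p}{2} = \frac{5 p}{2}$)
$Q{\left(a,B \right)} = - \frac{11}{987} + \frac{B}{1974}$ ($Q{\left(a,B \right)} = \frac{\left(-8 - 14\right) + B}{950 + 1024} = \frac{-22 + B}{1974} = \left(-22 + B\right) \frac{1}{1974} = - \frac{11}{987} + \frac{B}{1974}$)
$\sqrt{4816796 + Q{\left(x{\left(8,28 \right)},-72 \right)}} = \sqrt{4816796 + \left(- \frac{11}{987} + \frac{1}{1974} \left(-72\right)\right)} = \sqrt{4816796 - \frac{1}{21}} = \sqrt{\frac{101152715}{21}} = \frac{\sqrt{2124207015}}{21}$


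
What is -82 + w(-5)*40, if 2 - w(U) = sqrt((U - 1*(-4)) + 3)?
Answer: -2 - 40*sqrt(2) ≈ -58.569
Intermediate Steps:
w(U) = 2 - sqrt(7 + U) (w(U) = 2 - sqrt((U - 1*(-4)) + 3) = 2 - sqrt((U + 4) + 3) = 2 - sqrt((4 + U) + 3) = 2 - sqrt(7 + U))
-82 + w(-5)*40 = -82 + (2 - sqrt(7 - 5))*40 = -82 + (2 - sqrt(2))*40 = -82 + (80 - 40*sqrt(2)) = -2 - 40*sqrt(2)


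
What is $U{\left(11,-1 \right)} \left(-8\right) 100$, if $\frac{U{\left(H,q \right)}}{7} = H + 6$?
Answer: $-95200$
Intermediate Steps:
$U{\left(H,q \right)} = 42 + 7 H$ ($U{\left(H,q \right)} = 7 \left(H + 6\right) = 7 \left(6 + H\right) = 42 + 7 H$)
$U{\left(11,-1 \right)} \left(-8\right) 100 = \left(42 + 7 \cdot 11\right) \left(-8\right) 100 = \left(42 + 77\right) \left(-8\right) 100 = 119 \left(-8\right) 100 = \left(-952\right) 100 = -95200$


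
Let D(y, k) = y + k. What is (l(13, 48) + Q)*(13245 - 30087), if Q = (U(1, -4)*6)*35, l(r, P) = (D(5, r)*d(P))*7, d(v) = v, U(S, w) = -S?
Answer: -98323596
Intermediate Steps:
D(y, k) = k + y
l(r, P) = 7*P*(5 + r) (l(r, P) = ((r + 5)*P)*7 = ((5 + r)*P)*7 = (P*(5 + r))*7 = 7*P*(5 + r))
Q = -210 (Q = (-1*1*6)*35 = -1*6*35 = -6*35 = -210)
(l(13, 48) + Q)*(13245 - 30087) = (7*48*(5 + 13) - 210)*(13245 - 30087) = (7*48*18 - 210)*(-16842) = (6048 - 210)*(-16842) = 5838*(-16842) = -98323596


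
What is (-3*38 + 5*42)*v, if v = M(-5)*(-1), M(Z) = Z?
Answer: 480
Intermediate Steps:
v = 5 (v = -5*(-1) = 5)
(-3*38 + 5*42)*v = (-3*38 + 5*42)*5 = (-114 + 210)*5 = 96*5 = 480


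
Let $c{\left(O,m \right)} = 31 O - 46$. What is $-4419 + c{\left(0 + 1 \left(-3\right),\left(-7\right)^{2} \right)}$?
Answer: $-4558$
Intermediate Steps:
$c{\left(O,m \right)} = -46 + 31 O$
$-4419 + c{\left(0 + 1 \left(-3\right),\left(-7\right)^{2} \right)} = -4419 + \left(-46 + 31 \left(0 + 1 \left(-3\right)\right)\right) = -4419 + \left(-46 + 31 \left(0 - 3\right)\right) = -4419 + \left(-46 + 31 \left(-3\right)\right) = -4419 - 139 = -4558$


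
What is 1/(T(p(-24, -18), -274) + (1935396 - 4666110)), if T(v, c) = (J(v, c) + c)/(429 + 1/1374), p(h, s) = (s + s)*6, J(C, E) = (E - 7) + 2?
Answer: -589447/1609611934980 ≈ -3.6620e-7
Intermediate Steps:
J(C, E) = -5 + E (J(C, E) = (-7 + E) + 2 = -5 + E)
p(h, s) = 12*s (p(h, s) = (2*s)*6 = 12*s)
T(v, c) = -6870/589447 + 2748*c/589447 (T(v, c) = ((-5 + c) + c)/(429 + 1/1374) = (-5 + 2*c)/(429 + 1/1374) = (-5 + 2*c)/(589447/1374) = (-5 + 2*c)*(1374/589447) = -6870/589447 + 2748*c/589447)
1/(T(p(-24, -18), -274) + (1935396 - 4666110)) = 1/((-6870/589447 + (2748/589447)*(-274)) + (1935396 - 4666110)) = 1/((-6870/589447 - 752952/589447) - 2730714) = 1/(-759822/589447 - 2730714) = 1/(-1609611934980/589447) = -589447/1609611934980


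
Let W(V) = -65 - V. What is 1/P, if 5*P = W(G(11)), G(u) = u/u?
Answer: -5/66 ≈ -0.075758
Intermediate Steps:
G(u) = 1
P = -66/5 (P = (-65 - 1*1)/5 = (-65 - 1)/5 = (1/5)*(-66) = -66/5 ≈ -13.200)
1/P = 1/(-66/5) = -5/66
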